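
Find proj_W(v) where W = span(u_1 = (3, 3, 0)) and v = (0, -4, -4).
proj_W(v) = (-2, -2, 0)

Set up U = [u_1 | ... | u_1] ∈ R^(3×1). The projector onto W = col(U) is P = U (U^T U)^(-1) U^T.
Compute U^T U =
  [18],
and U^T v = (-12).
Solve U^T U · c = U^T v for the coefficients: c = (-2/3). The projection is proj_W(v) = U c.
Check: (v - proj_W(v)) · u_1 = 0  (should be 0).
Result: proj_W(v) = (-2, -2, 0).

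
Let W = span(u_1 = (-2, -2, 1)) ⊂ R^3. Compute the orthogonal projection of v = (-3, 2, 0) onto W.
proj_W(v) = (-4/9, -4/9, 2/9)

Set up U = [u_1 | ... | u_1] ∈ R^(3×1). The projector onto W = col(U) is P = U (U^T U)^(-1) U^T.
Compute U^T U =
  [9],
and U^T v = (2).
Solve U^T U · c = U^T v for the coefficients: c = (2/9). The projection is proj_W(v) = U c.
Check: (v - proj_W(v)) · u_1 = 0  (should be 0).
Result: proj_W(v) = (-4/9, -4/9, 2/9).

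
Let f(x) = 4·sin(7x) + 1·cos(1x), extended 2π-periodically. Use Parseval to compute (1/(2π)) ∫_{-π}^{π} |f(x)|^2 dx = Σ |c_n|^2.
Σ |c_n|^2 = 17/2

Expand |f|^2 and use orthogonality of {sin(nx), cos(mx)} on [-π, π]:
  ∫_{-π}^{π} sin(nx)^2 dx = π, ∫ cos(mx)^2 dx = π, and cross terms integrate to 0.
So ∫_{-π}^{π} f(x)^2 dx = 4^2 · π + 1^2 · π = (16 + 1)π.
Divide by 2π: (16 + 1)/2 = 17/2.
By Parseval, this equals Σ |c_n|^2.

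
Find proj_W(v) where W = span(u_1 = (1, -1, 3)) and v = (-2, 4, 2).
proj_W(v) = (0, 0, 0)

Set up U = [u_1 | ... | u_1] ∈ R^(3×1). The projector onto W = col(U) is P = U (U^T U)^(-1) U^T.
Compute U^T U =
  [11],
and U^T v = (0).
Solve U^T U · c = U^T v for the coefficients: c = (0). The projection is proj_W(v) = U c.
Check: (v - proj_W(v)) · u_1 = 0  (should be 0).
Result: proj_W(v) = (0, 0, 0).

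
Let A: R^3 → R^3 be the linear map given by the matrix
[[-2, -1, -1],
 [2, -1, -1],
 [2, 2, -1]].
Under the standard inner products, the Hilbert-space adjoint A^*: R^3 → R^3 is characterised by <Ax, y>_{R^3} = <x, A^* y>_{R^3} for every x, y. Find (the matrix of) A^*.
A^* = A^T =
[[-2, 2, 2],
 [-1, -1, 2],
 [-1, -1, -1]]

For real matrices with standard dot products, the defining identity <Ax, y> = <x, A^* y> gives (Ax)^T y = x^T (A^*) y, i.e. x^T A^T y = x^T (A^*) y. Since this holds for all x, y, we must have A^* = A^T. Therefore
A^* =
[[-2, 2, 2],
 [-1, -1, 2],
 [-1, -1, -1]].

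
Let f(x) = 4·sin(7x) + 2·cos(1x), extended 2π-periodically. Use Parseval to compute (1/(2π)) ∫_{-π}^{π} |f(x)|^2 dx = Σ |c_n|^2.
Σ |c_n|^2 = 10

Expand |f|^2 and use orthogonality of {sin(nx), cos(mx)} on [-π, π]:
  ∫_{-π}^{π} sin(nx)^2 dx = π, ∫ cos(mx)^2 dx = π, and cross terms integrate to 0.
So ∫_{-π}^{π} f(x)^2 dx = 4^2 · π + 2^2 · π = (16 + 4)π.
Divide by 2π: (16 + 4)/2 = 10.
By Parseval, this equals Σ |c_n|^2.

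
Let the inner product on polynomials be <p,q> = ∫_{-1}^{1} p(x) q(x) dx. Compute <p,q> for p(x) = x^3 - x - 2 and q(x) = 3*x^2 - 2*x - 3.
<p,q> = 128/15

Expand the product: p(x)·q(x) = 3*x^5 - 2*x^4 - 6*x^3 - 4*x^2 + 7*x + 6.
∫_{-1}^{1} of each monomial x^k gives [2/(k+1) if k even, 0 if k odd]. Integrating term-by-term (or equivalently evaluating the antiderivative F(x) = x^6/2 - 2*x^5/5 - 3*x^4/2 - 4*x^3/3 + 7*x^2/2 + 6*x at the endpoints):
  F(1) − F(−1) = 203/30 − (-53/30) = 128/15.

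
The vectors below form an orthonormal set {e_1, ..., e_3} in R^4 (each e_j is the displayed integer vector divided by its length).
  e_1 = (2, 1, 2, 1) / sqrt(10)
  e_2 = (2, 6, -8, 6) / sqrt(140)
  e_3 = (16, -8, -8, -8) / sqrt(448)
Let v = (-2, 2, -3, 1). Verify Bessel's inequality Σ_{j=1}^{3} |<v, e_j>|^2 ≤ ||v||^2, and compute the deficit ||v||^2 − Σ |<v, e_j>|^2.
Σ |<v, e_j>|^2 = 35/2; ||v||^2 = 18; deficit = 1/2

Write each e_j = u_j / sqrt(<u_j, u_j>) where u_j is the displayed integer vector. Then <v, e_j> = <v, u_j> / sqrt(<u_j, u_j>), so |<v, e_j>|^2 = <v, u_j>^2 / <u_j, u_j>.
Coefficients: <v, e_1> = -7/sqrt(10), <v, e_2> = 38/sqrt(140), <v, e_3> = -32/sqrt(448).
Square and sum: Σ |<v, e_j>|^2 = 35/2.
Compute ||v||^2 = v·v = 18.
Deficit = 18 − 35/2 = 1/2 ≥ 0, confirming Bessel's inequality. (The deficit equals ||v − Σ <v,e_j> e_j||^2, the squared distance from v to span{e_j}.)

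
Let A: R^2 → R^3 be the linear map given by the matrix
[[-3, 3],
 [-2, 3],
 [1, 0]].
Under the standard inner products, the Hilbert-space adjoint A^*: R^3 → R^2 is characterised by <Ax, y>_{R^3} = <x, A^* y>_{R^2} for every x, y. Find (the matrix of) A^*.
A^* = A^T =
[[-3, -2, 1],
 [3, 3, 0]]

For real matrices with standard dot products, the defining identity <Ax, y> = <x, A^* y> gives (Ax)^T y = x^T (A^*) y, i.e. x^T A^T y = x^T (A^*) y. Since this holds for all x, y, we must have A^* = A^T. Therefore
A^* =
[[-3, -2, 1],
 [3, 3, 0]].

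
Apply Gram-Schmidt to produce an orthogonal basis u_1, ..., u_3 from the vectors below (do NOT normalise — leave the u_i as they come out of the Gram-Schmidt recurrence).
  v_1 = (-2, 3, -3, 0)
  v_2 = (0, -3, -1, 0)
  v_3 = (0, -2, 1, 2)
Orthogonal basis:
  u_1 = (-2, 3, -3, 0)
  u_2 = (-6/11, -24/11, -20/11, 0)
  u_3 = (-15/23, -5/46, 15/46, 2)

Apply the Gram-Schmidt recurrence
  u_1 = v_1
  u_i = v_i − Σ_{j<i} ((v_i · u_j) / (u_j · u_j)) · u_j.

Step by step this gives:
  u_1 = (-2, 3, -3, 0)
  u_2 = (-6/11, -24/11, -20/11, 0)
  u_3 = (-15/23, -5/46, 15/46, 2)

Orthogonality check:
  u_2 · u_1 = 0 (should be 0)
  u_3 · u_1 = 0 (should be 0)
  u_3 · u_2 = 0 (should be 0)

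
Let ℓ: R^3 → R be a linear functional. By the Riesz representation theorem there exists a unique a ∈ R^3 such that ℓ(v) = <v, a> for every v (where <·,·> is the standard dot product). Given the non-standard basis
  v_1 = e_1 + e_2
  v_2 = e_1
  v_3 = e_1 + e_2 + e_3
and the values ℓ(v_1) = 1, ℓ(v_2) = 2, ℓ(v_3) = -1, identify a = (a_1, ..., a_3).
a = (2, -1, -2)

Write a = (a_1, ..., a_3) in the standard basis. For each basis vector v_i, ℓ(v_i) = <v_i, a> is a linear equation in the a_j's. Collect the n equations into a matrix system V a = ℓ, where row i of V is v_i (expressed in the standard basis). Since V is invertible (lower-triangular with 1s on the diagonal, up to permutation), solve by back-substitution:
  V =
[[1, 1, 0],
 [1, 0, 0],
 [1, 1, 1]]
  V a = (1, 2, -1)
Solving gives a = (2, -1, -2).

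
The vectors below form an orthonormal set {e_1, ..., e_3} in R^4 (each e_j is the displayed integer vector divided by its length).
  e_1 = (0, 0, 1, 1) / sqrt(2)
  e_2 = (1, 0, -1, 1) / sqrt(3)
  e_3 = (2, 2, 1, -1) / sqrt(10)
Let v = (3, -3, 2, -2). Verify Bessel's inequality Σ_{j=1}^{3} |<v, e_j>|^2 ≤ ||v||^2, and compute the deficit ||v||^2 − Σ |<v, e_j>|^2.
Σ |<v, e_j>|^2 = 29/15; ||v||^2 = 26; deficit = 361/15

Write each e_j = u_j / sqrt(<u_j, u_j>) where u_j is the displayed integer vector. Then <v, e_j> = <v, u_j> / sqrt(<u_j, u_j>), so |<v, e_j>|^2 = <v, u_j>^2 / <u_j, u_j>.
Coefficients: <v, e_1> = 0/sqrt(2), <v, e_2> = -1/sqrt(3), <v, e_3> = 4/sqrt(10).
Square and sum: Σ |<v, e_j>|^2 = 29/15.
Compute ||v||^2 = v·v = 26.
Deficit = 26 − 29/15 = 361/15 ≥ 0, confirming Bessel's inequality. (The deficit equals ||v − Σ <v,e_j> e_j||^2, the squared distance from v to span{e_j}.)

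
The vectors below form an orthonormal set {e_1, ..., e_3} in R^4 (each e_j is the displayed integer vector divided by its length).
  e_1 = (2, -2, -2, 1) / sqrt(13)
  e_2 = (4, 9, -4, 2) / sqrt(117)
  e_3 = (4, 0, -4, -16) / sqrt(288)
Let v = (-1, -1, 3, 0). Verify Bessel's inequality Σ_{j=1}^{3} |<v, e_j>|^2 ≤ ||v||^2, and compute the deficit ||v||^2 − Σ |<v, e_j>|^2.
Σ |<v, e_j>|^2 = 9; ||v||^2 = 11; deficit = 2

Write each e_j = u_j / sqrt(<u_j, u_j>) where u_j is the displayed integer vector. Then <v, e_j> = <v, u_j> / sqrt(<u_j, u_j>), so |<v, e_j>|^2 = <v, u_j>^2 / <u_j, u_j>.
Coefficients: <v, e_1> = -6/sqrt(13), <v, e_2> = -25/sqrt(117), <v, e_3> = -16/sqrt(288).
Square and sum: Σ |<v, e_j>|^2 = 9.
Compute ||v||^2 = v·v = 11.
Deficit = 11 − 9 = 2 ≥ 0, confirming Bessel's inequality. (The deficit equals ||v − Σ <v,e_j> e_j||^2, the squared distance from v to span{e_j}.)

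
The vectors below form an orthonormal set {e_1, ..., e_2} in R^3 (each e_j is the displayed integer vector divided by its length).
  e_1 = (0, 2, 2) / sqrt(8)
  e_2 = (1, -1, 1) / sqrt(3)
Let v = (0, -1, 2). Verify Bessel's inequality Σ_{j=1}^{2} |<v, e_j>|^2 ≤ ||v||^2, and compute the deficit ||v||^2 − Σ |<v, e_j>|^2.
Σ |<v, e_j>|^2 = 7/2; ||v||^2 = 5; deficit = 3/2

Write each e_j = u_j / sqrt(<u_j, u_j>) where u_j is the displayed integer vector. Then <v, e_j> = <v, u_j> / sqrt(<u_j, u_j>), so |<v, e_j>|^2 = <v, u_j>^2 / <u_j, u_j>.
Coefficients: <v, e_1> = 2/sqrt(8), <v, e_2> = 3/sqrt(3).
Square and sum: Σ |<v, e_j>|^2 = 7/2.
Compute ||v||^2 = v·v = 5.
Deficit = 5 − 7/2 = 3/2 ≥ 0, confirming Bessel's inequality. (The deficit equals ||v − Σ <v,e_j> e_j||^2, the squared distance from v to span{e_j}.)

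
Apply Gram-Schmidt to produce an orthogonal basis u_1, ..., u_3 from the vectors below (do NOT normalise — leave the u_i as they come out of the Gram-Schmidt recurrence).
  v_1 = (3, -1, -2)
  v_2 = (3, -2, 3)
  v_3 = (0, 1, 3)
Orthogonal basis:
  u_1 = (3, -1, -2)
  u_2 = (27/14, -23/14, 26/7)
  u_3 = (168/283, 360/283, 72/283)

Apply the Gram-Schmidt recurrence
  u_1 = v_1
  u_i = v_i − Σ_{j<i} ((v_i · u_j) / (u_j · u_j)) · u_j.

Step by step this gives:
  u_1 = (3, -1, -2)
  u_2 = (27/14, -23/14, 26/7)
  u_3 = (168/283, 360/283, 72/283)

Orthogonality check:
  u_2 · u_1 = 0 (should be 0)
  u_3 · u_1 = 0 (should be 0)
  u_3 · u_2 = 0 (should be 0)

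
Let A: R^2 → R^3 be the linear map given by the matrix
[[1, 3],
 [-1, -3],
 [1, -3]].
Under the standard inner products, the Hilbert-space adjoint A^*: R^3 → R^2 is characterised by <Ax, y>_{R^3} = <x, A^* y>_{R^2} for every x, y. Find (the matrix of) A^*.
A^* = A^T =
[[1, -1, 1],
 [3, -3, -3]]

For real matrices with standard dot products, the defining identity <Ax, y> = <x, A^* y> gives (Ax)^T y = x^T (A^*) y, i.e. x^T A^T y = x^T (A^*) y. Since this holds for all x, y, we must have A^* = A^T. Therefore
A^* =
[[1, -1, 1],
 [3, -3, -3]].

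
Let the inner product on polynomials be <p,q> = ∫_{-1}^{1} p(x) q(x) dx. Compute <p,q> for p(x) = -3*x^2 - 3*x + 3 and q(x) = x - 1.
<p,q> = -6

Expand the product: p(x)·q(x) = -3*x^3 + 6*x - 3.
∫_{-1}^{1} of each monomial x^k gives [2/(k+1) if k even, 0 if k odd]. Integrating term-by-term (or equivalently evaluating the antiderivative F(x) = -3*x^4/4 + 3*x^2 - 3*x at the endpoints):
  F(1) − F(−1) = -3/4 − (21/4) = -6.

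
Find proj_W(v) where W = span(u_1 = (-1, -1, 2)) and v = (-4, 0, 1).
proj_W(v) = (-1, -1, 2)

Set up U = [u_1 | ... | u_1] ∈ R^(3×1). The projector onto W = col(U) is P = U (U^T U)^(-1) U^T.
Compute U^T U =
  [6],
and U^T v = (6).
Solve U^T U · c = U^T v for the coefficients: c = (1). The projection is proj_W(v) = U c.
Check: (v - proj_W(v)) · u_1 = 0  (should be 0).
Result: proj_W(v) = (-1, -1, 2).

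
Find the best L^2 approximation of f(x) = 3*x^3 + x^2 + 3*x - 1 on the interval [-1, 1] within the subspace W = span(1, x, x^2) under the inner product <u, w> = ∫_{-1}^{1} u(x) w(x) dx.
g(x) = x^2 + 24*x/5 - 1

The best approximation g ∈ W is the orthogonal projection of f onto W. Writing g = a_0 + a_1 x + a_2 x^2, the coefficients solve the normal equations G · a = b where
  G_{ij} = <φ_i, φ_j> and b_i = <f, φ_i>, with φ_0 = 1, φ_1 = x, φ_2 = x^2.
G =
  [2, 0, 2/3]
  [0, 2/3, 0]
  [2/3, 0, 2/5],
b = (-4/3, 16/5, -4/15).
Solving gives a_0 = -1, a_1 = 24/5, a_2 = 1, so
  g(x) = x^2 + 24*x/5 - 1.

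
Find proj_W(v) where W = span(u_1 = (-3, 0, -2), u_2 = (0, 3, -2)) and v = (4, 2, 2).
proj_W(v) = (72/17, 30/17, 28/17)

Set up U = [u_1 | ... | u_2] ∈ R^(3×2). The projector onto W = col(U) is P = U (U^T U)^(-1) U^T.
Compute U^T U =
  [13, 4]
  [4, 13],
and U^T v = (-16, 2).
Solve U^T U · c = U^T v for the coefficients: c = (-24/17, 10/17). The projection is proj_W(v) = U c.
Check: (v - proj_W(v)) · u_1 = 0  (should be 0).
Check: (v - proj_W(v)) · u_2 = 0  (should be 0).
Result: proj_W(v) = (72/17, 30/17, 28/17).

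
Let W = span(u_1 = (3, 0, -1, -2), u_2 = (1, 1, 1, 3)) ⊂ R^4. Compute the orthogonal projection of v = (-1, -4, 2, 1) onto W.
proj_W(v) = (-35/19, -7/38, 7/19, 21/38)

Set up U = [u_1 | ... | u_2] ∈ R^(4×2). The projector onto W = col(U) is P = U (U^T U)^(-1) U^T.
Compute U^T U =
  [14, -4]
  [-4, 12],
and U^T v = (-7, 0).
Solve U^T U · c = U^T v for the coefficients: c = (-21/38, -7/38). The projection is proj_W(v) = U c.
Check: (v - proj_W(v)) · u_1 = 0  (should be 0).
Check: (v - proj_W(v)) · u_2 = 0  (should be 0).
Result: proj_W(v) = (-35/19, -7/38, 7/19, 21/38).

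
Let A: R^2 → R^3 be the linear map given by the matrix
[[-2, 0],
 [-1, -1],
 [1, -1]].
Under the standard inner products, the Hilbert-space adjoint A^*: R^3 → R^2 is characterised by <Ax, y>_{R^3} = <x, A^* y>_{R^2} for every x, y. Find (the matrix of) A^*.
A^* = A^T =
[[-2, -1, 1],
 [0, -1, -1]]

For real matrices with standard dot products, the defining identity <Ax, y> = <x, A^* y> gives (Ax)^T y = x^T (A^*) y, i.e. x^T A^T y = x^T (A^*) y. Since this holds for all x, y, we must have A^* = A^T. Therefore
A^* =
[[-2, -1, 1],
 [0, -1, -1]].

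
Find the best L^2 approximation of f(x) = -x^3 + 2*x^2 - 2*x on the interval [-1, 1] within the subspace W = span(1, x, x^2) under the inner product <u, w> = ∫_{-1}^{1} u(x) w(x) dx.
g(x) = 2*x^2 - 13*x/5

The best approximation g ∈ W is the orthogonal projection of f onto W. Writing g = a_0 + a_1 x + a_2 x^2, the coefficients solve the normal equations G · a = b where
  G_{ij} = <φ_i, φ_j> and b_i = <f, φ_i>, with φ_0 = 1, φ_1 = x, φ_2 = x^2.
G =
  [2, 0, 2/3]
  [0, 2/3, 0]
  [2/3, 0, 2/5],
b = (4/3, -26/15, 4/5).
Solving gives a_0 = 0, a_1 = -13/5, a_2 = 2, so
  g(x) = 2*x^2 - 13*x/5.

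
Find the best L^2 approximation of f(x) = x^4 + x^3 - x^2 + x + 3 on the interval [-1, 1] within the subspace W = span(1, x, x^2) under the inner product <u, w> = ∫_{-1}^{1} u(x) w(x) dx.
g(x) = -x^2/7 + 8*x/5 + 102/35

The best approximation g ∈ W is the orthogonal projection of f onto W. Writing g = a_0 + a_1 x + a_2 x^2, the coefficients solve the normal equations G · a = b where
  G_{ij} = <φ_i, φ_j> and b_i = <f, φ_i>, with φ_0 = 1, φ_1 = x, φ_2 = x^2.
G =
  [2, 0, 2/3]
  [0, 2/3, 0]
  [2/3, 0, 2/5],
b = (86/15, 16/15, 66/35).
Solving gives a_0 = 102/35, a_1 = 8/5, a_2 = -1/7, so
  g(x) = -x^2/7 + 8*x/5 + 102/35.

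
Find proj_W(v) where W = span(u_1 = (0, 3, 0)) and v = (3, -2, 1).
proj_W(v) = (0, -2, 0)

Set up U = [u_1 | ... | u_1] ∈ R^(3×1). The projector onto W = col(U) is P = U (U^T U)^(-1) U^T.
Compute U^T U =
  [9],
and U^T v = (-6).
Solve U^T U · c = U^T v for the coefficients: c = (-2/3). The projection is proj_W(v) = U c.
Check: (v - proj_W(v)) · u_1 = 0  (should be 0).
Result: proj_W(v) = (0, -2, 0).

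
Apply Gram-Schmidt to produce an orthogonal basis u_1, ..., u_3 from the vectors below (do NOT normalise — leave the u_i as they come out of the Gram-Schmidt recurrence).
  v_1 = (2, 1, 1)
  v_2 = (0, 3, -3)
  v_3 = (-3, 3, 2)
Orthogonal basis:
  u_1 = (2, 1, 1)
  u_2 = (0, 3, -3)
  u_3 = (-8/3, 8/3, 8/3)

Apply the Gram-Schmidt recurrence
  u_1 = v_1
  u_i = v_i − Σ_{j<i} ((v_i · u_j) / (u_j · u_j)) · u_j.

Step by step this gives:
  u_1 = (2, 1, 1)
  u_2 = (0, 3, -3)
  u_3 = (-8/3, 8/3, 8/3)

Orthogonality check:
  u_2 · u_1 = 0 (should be 0)
  u_3 · u_1 = 0 (should be 0)
  u_3 · u_2 = 0 (should be 0)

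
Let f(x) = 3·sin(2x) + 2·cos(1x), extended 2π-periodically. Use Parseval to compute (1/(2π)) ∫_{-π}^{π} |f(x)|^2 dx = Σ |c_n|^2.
Σ |c_n|^2 = 13/2

Expand |f|^2 and use orthogonality of {sin(nx), cos(mx)} on [-π, π]:
  ∫_{-π}^{π} sin(nx)^2 dx = π, ∫ cos(mx)^2 dx = π, and cross terms integrate to 0.
So ∫_{-π}^{π} f(x)^2 dx = 3^2 · π + 2^2 · π = (9 + 4)π.
Divide by 2π: (9 + 4)/2 = 13/2.
By Parseval, this equals Σ |c_n|^2.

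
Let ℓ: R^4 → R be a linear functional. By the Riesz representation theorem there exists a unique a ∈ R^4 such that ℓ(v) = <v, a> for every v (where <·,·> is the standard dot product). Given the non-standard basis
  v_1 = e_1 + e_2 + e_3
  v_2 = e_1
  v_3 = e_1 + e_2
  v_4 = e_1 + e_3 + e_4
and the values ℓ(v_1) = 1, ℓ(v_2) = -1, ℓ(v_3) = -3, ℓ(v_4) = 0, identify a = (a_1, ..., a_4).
a = (-1, -2, 4, -3)

Write a = (a_1, ..., a_4) in the standard basis. For each basis vector v_i, ℓ(v_i) = <v_i, a> is a linear equation in the a_j's. Collect the n equations into a matrix system V a = ℓ, where row i of V is v_i (expressed in the standard basis). Since V is invertible (lower-triangular with 1s on the diagonal, up to permutation), solve by back-substitution:
  V =
[[1, 1, 1, 0],
 [1, 0, 0, 0],
 [1, 1, 0, 0],
 [1, 0, 1, 1]]
  V a = (1, -1, -3, 0)
Solving gives a = (-1, -2, 4, -3).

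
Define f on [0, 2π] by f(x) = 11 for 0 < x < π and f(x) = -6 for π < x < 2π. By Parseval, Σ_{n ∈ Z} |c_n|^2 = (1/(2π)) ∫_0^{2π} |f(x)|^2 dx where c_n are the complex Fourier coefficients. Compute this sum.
Σ |c_n|^2 = 157/2

Parseval equates the L^2 energy of f (normalised by 1/(2π)) with the ℓ^2 sum of its Fourier coefficients: (1/(2π)) ∫_0^{2π} |f|^2 = Σ |c_n|^2.
Compute the left side: (1/(2π)) [∫_0^π 11^2 dx + ∫_π^{2π} (-6)^2 dx] = (1/(2π)) · (121π + 36π) = (121 + 36)/2 = 157/2.
So Σ_{n ∈ Z} |c_n|^2 = 157/2.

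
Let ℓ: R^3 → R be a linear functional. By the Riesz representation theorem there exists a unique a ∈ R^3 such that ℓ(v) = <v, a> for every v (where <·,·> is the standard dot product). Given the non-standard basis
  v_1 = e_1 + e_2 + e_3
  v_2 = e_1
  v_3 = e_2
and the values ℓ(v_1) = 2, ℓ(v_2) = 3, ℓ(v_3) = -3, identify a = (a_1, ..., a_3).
a = (3, -3, 2)

Write a = (a_1, ..., a_3) in the standard basis. For each basis vector v_i, ℓ(v_i) = <v_i, a> is a linear equation in the a_j's. Collect the n equations into a matrix system V a = ℓ, where row i of V is v_i (expressed in the standard basis). Since V is invertible (lower-triangular with 1s on the diagonal, up to permutation), solve by back-substitution:
  V =
[[1, 1, 1],
 [1, 0, 0],
 [0, 1, 0]]
  V a = (2, 3, -3)
Solving gives a = (3, -3, 2).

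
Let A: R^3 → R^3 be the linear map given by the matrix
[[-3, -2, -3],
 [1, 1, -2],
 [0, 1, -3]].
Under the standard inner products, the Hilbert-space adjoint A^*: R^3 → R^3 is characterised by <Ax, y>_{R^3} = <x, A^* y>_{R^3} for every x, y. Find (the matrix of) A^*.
A^* = A^T =
[[-3, 1, 0],
 [-2, 1, 1],
 [-3, -2, -3]]

For real matrices with standard dot products, the defining identity <Ax, y> = <x, A^* y> gives (Ax)^T y = x^T (A^*) y, i.e. x^T A^T y = x^T (A^*) y. Since this holds for all x, y, we must have A^* = A^T. Therefore
A^* =
[[-3, 1, 0],
 [-2, 1, 1],
 [-3, -2, -3]].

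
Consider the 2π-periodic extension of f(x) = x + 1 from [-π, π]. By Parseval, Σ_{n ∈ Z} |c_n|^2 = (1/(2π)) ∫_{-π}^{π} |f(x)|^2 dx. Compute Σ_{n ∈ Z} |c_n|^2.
Σ |c_n|^2 = π^2/3 + 1

Expand and integrate term by term over [-π, π]:
  ∫ (x)^2 dx = 1·(2π^3/3); ∫ 2·1·(1)·x dx = 0 (odd integrand); ∫ 1^2 dx = 1·2π.
So (1/(2π)) ∫_{-π}^{π} (x + 1)^2 dx = 1π^2/3 + 1 = π^2/3 + 1.
Parseval ⇒ Σ |c_n|^2 = π^2/3 + 1.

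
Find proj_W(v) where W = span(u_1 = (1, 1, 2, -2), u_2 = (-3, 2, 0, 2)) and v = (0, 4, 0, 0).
proj_W(v) = (-192/145, 308/145, 216/145, -16/145)

Set up U = [u_1 | ... | u_2] ∈ R^(4×2). The projector onto W = col(U) is P = U (U^T U)^(-1) U^T.
Compute U^T U =
  [10, -5]
  [-5, 17],
and U^T v = (4, 8).
Solve U^T U · c = U^T v for the coefficients: c = (108/145, 20/29). The projection is proj_W(v) = U c.
Check: (v - proj_W(v)) · u_1 = 0  (should be 0).
Check: (v - proj_W(v)) · u_2 = 0  (should be 0).
Result: proj_W(v) = (-192/145, 308/145, 216/145, -16/145).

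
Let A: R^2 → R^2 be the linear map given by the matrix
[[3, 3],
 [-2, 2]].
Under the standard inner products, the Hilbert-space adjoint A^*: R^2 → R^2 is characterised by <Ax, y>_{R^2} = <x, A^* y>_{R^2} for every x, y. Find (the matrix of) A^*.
A^* = A^T =
[[3, -2],
 [3, 2]]

For real matrices with standard dot products, the defining identity <Ax, y> = <x, A^* y> gives (Ax)^T y = x^T (A^*) y, i.e. x^T A^T y = x^T (A^*) y. Since this holds for all x, y, we must have A^* = A^T. Therefore
A^* =
[[3, -2],
 [3, 2]].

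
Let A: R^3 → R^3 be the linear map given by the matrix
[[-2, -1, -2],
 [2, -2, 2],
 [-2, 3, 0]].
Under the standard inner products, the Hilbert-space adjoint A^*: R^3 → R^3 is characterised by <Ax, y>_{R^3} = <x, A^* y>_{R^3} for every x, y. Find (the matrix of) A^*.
A^* = A^T =
[[-2, 2, -2],
 [-1, -2, 3],
 [-2, 2, 0]]

For real matrices with standard dot products, the defining identity <Ax, y> = <x, A^* y> gives (Ax)^T y = x^T (A^*) y, i.e. x^T A^T y = x^T (A^*) y. Since this holds for all x, y, we must have A^* = A^T. Therefore
A^* =
[[-2, 2, -2],
 [-1, -2, 3],
 [-2, 2, 0]].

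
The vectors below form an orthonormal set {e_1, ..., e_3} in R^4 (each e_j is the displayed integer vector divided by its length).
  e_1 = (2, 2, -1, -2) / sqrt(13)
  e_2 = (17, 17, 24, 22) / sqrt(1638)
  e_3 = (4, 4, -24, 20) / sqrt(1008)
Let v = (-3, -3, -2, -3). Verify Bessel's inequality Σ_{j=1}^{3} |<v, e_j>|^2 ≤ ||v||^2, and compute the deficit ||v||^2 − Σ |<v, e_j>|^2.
Σ |<v, e_j>|^2 = 31; ||v||^2 = 31; deficit = 0

Write each e_j = u_j / sqrt(<u_j, u_j>) where u_j is the displayed integer vector. Then <v, e_j> = <v, u_j> / sqrt(<u_j, u_j>), so |<v, e_j>|^2 = <v, u_j>^2 / <u_j, u_j>.
Coefficients: <v, e_1> = -4/sqrt(13), <v, e_2> = -216/sqrt(1638), <v, e_3> = -36/sqrt(1008).
Square and sum: Σ |<v, e_j>|^2 = 31.
Compute ||v||^2 = v·v = 31.
Deficit = 31 − 31 = 0 ≥ 0, confirming Bessel's inequality. (The deficit equals ||v − Σ <v,e_j> e_j||^2, the squared distance from v to span{e_j}.)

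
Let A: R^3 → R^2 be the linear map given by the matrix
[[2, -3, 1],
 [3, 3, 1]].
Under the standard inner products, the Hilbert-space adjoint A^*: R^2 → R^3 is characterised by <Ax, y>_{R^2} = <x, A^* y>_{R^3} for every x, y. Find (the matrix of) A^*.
A^* = A^T =
[[2, 3],
 [-3, 3],
 [1, 1]]

For real matrices with standard dot products, the defining identity <Ax, y> = <x, A^* y> gives (Ax)^T y = x^T (A^*) y, i.e. x^T A^T y = x^T (A^*) y. Since this holds for all x, y, we must have A^* = A^T. Therefore
A^* =
[[2, 3],
 [-3, 3],
 [1, 1]].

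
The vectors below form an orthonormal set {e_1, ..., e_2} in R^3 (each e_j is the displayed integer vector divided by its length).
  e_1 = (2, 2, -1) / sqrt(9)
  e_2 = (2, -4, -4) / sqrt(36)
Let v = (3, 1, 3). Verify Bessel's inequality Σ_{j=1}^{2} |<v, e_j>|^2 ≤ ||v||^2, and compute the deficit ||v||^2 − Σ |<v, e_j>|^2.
Σ |<v, e_j>|^2 = 50/9; ||v||^2 = 19; deficit = 121/9

Write each e_j = u_j / sqrt(<u_j, u_j>) where u_j is the displayed integer vector. Then <v, e_j> = <v, u_j> / sqrt(<u_j, u_j>), so |<v, e_j>|^2 = <v, u_j>^2 / <u_j, u_j>.
Coefficients: <v, e_1> = 5/sqrt(9), <v, e_2> = -10/sqrt(36).
Square and sum: Σ |<v, e_j>|^2 = 50/9.
Compute ||v||^2 = v·v = 19.
Deficit = 19 − 50/9 = 121/9 ≥ 0, confirming Bessel's inequality. (The deficit equals ||v − Σ <v,e_j> e_j||^2, the squared distance from v to span{e_j}.)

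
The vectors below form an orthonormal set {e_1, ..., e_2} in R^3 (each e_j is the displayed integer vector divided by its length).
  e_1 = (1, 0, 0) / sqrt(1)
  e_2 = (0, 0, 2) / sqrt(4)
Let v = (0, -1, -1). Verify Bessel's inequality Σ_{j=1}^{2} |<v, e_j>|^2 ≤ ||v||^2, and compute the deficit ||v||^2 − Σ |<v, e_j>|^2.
Σ |<v, e_j>|^2 = 1; ||v||^2 = 2; deficit = 1

Write each e_j = u_j / sqrt(<u_j, u_j>) where u_j is the displayed integer vector. Then <v, e_j> = <v, u_j> / sqrt(<u_j, u_j>), so |<v, e_j>|^2 = <v, u_j>^2 / <u_j, u_j>.
Coefficients: <v, e_1> = 0/sqrt(1), <v, e_2> = -2/sqrt(4).
Square and sum: Σ |<v, e_j>|^2 = 1.
Compute ||v||^2 = v·v = 2.
Deficit = 2 − 1 = 1 ≥ 0, confirming Bessel's inequality. (The deficit equals ||v − Σ <v,e_j> e_j||^2, the squared distance from v to span{e_j}.)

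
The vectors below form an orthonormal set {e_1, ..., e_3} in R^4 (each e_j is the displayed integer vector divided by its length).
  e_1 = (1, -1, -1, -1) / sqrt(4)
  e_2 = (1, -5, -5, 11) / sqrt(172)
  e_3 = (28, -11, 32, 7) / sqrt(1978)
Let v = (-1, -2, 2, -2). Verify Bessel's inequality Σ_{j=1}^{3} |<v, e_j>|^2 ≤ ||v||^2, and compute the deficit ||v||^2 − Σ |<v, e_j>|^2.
Σ |<v, e_j>|^2 = 99/23; ||v||^2 = 13; deficit = 200/23

Write each e_j = u_j / sqrt(<u_j, u_j>) where u_j is the displayed integer vector. Then <v, e_j> = <v, u_j> / sqrt(<u_j, u_j>), so |<v, e_j>|^2 = <v, u_j>^2 / <u_j, u_j>.
Coefficients: <v, e_1> = 1/sqrt(4), <v, e_2> = -23/sqrt(172), <v, e_3> = 44/sqrt(1978).
Square and sum: Σ |<v, e_j>|^2 = 99/23.
Compute ||v||^2 = v·v = 13.
Deficit = 13 − 99/23 = 200/23 ≥ 0, confirming Bessel's inequality. (The deficit equals ||v − Σ <v,e_j> e_j||^2, the squared distance from v to span{e_j}.)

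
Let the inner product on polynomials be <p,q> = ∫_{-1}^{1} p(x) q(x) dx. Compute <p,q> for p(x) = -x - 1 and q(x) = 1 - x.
<p,q> = -4/3

Expand the product: p(x)·q(x) = x^2 - 1.
∫_{-1}^{1} of each monomial x^k gives [2/(k+1) if k even, 0 if k odd]. Integrating term-by-term (or equivalently evaluating the antiderivative F(x) = x^3/3 - x at the endpoints):
  F(1) − F(−1) = -2/3 − (2/3) = -4/3.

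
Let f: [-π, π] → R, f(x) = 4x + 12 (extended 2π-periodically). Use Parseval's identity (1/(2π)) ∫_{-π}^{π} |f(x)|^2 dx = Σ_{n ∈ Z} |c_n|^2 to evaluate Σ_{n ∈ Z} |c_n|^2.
Σ |c_n|^2 = 16π^2/3 + 144

Expand and integrate term by term over [-π, π]:
  ∫ (4x)^2 dx = 16·(2π^3/3); ∫ 2·4·(12)·x dx = 0 (odd integrand); ∫ 12^2 dx = 144·2π.
So (1/(2π)) ∫_{-π}^{π} (4x + 12)^2 dx = 16π^2/3 + 144 = 16π^2/3 + 144.
Parseval ⇒ Σ |c_n|^2 = 16π^2/3 + 144.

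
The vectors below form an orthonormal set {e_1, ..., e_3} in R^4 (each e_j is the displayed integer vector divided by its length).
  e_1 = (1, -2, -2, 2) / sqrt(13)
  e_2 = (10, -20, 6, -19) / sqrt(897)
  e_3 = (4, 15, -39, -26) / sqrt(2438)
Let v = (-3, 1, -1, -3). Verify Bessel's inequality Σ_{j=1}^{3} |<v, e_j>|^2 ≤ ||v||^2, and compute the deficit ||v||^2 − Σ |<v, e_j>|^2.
Σ |<v, e_j>|^2 = 1930/159; ||v||^2 = 20; deficit = 1250/159

Write each e_j = u_j / sqrt(<u_j, u_j>) where u_j is the displayed integer vector. Then <v, e_j> = <v, u_j> / sqrt(<u_j, u_j>), so |<v, e_j>|^2 = <v, u_j>^2 / <u_j, u_j>.
Coefficients: <v, e_1> = -9/sqrt(13), <v, e_2> = 1/sqrt(897), <v, e_3> = 120/sqrt(2438).
Square and sum: Σ |<v, e_j>|^2 = 1930/159.
Compute ||v||^2 = v·v = 20.
Deficit = 20 − 1930/159 = 1250/159 ≥ 0, confirming Bessel's inequality. (The deficit equals ||v − Σ <v,e_j> e_j||^2, the squared distance from v to span{e_j}.)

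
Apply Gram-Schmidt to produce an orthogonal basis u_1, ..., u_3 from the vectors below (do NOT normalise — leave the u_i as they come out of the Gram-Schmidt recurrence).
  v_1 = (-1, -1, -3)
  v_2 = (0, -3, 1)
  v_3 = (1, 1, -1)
Orthogonal basis:
  u_1 = (-1, -1, -3)
  u_2 = (0, -3, 1)
  u_3 = (12/11, -6/55, -18/55)

Apply the Gram-Schmidt recurrence
  u_1 = v_1
  u_i = v_i − Σ_{j<i} ((v_i · u_j) / (u_j · u_j)) · u_j.

Step by step this gives:
  u_1 = (-1, -1, -3)
  u_2 = (0, -3, 1)
  u_3 = (12/11, -6/55, -18/55)

Orthogonality check:
  u_2 · u_1 = 0 (should be 0)
  u_3 · u_1 = 0 (should be 0)
  u_3 · u_2 = 0 (should be 0)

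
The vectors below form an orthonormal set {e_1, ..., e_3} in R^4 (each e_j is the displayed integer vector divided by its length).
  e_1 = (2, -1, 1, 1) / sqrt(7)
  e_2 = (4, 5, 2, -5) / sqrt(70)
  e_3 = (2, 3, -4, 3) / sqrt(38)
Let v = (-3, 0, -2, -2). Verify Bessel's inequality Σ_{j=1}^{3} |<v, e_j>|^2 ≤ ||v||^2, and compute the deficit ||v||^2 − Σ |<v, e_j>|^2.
Σ |<v, e_j>|^2 = 1446/95; ||v||^2 = 17; deficit = 169/95

Write each e_j = u_j / sqrt(<u_j, u_j>) where u_j is the displayed integer vector. Then <v, e_j> = <v, u_j> / sqrt(<u_j, u_j>), so |<v, e_j>|^2 = <v, u_j>^2 / <u_j, u_j>.
Coefficients: <v, e_1> = -10/sqrt(7), <v, e_2> = -6/sqrt(70), <v, e_3> = -4/sqrt(38).
Square and sum: Σ |<v, e_j>|^2 = 1446/95.
Compute ||v||^2 = v·v = 17.
Deficit = 17 − 1446/95 = 169/95 ≥ 0, confirming Bessel's inequality. (The deficit equals ||v − Σ <v,e_j> e_j||^2, the squared distance from v to span{e_j}.)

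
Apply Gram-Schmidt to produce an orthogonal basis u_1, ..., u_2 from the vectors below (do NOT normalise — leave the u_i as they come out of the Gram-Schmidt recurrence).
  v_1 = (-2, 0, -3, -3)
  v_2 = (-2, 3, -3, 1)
Orthogonal basis:
  u_1 = (-2, 0, -3, -3)
  u_2 = (-12/11, 3, -18/11, 26/11)

Apply the Gram-Schmidt recurrence
  u_1 = v_1
  u_i = v_i − Σ_{j<i} ((v_i · u_j) / (u_j · u_j)) · u_j.

Step by step this gives:
  u_1 = (-2, 0, -3, -3)
  u_2 = (-12/11, 3, -18/11, 26/11)

Orthogonality check:
  u_2 · u_1 = 0 (should be 0)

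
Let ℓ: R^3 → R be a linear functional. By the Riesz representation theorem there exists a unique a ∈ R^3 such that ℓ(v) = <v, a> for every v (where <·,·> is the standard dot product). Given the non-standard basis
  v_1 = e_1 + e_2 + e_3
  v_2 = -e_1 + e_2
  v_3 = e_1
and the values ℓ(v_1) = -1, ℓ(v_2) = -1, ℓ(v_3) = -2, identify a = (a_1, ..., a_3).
a = (-2, -3, 4)

Write a = (a_1, ..., a_3) in the standard basis. For each basis vector v_i, ℓ(v_i) = <v_i, a> is a linear equation in the a_j's. Collect the n equations into a matrix system V a = ℓ, where row i of V is v_i (expressed in the standard basis). Since V is invertible (lower-triangular with 1s on the diagonal, up to permutation), solve by back-substitution:
  V =
[[1, 1, 1],
 [-1, 1, 0],
 [1, 0, 0]]
  V a = (-1, -1, -2)
Solving gives a = (-2, -3, 4).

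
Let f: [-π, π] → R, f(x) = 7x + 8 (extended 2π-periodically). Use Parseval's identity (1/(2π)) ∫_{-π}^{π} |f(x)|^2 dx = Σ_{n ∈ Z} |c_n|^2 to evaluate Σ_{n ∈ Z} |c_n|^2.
Σ |c_n|^2 = 49π^2/3 + 64

Expand and integrate term by term over [-π, π]:
  ∫ (7x)^2 dx = 49·(2π^3/3); ∫ 2·7·(8)·x dx = 0 (odd integrand); ∫ 8^2 dx = 64·2π.
So (1/(2π)) ∫_{-π}^{π} (7x + 8)^2 dx = 49π^2/3 + 64 = 49π^2/3 + 64.
Parseval ⇒ Σ |c_n|^2 = 49π^2/3 + 64.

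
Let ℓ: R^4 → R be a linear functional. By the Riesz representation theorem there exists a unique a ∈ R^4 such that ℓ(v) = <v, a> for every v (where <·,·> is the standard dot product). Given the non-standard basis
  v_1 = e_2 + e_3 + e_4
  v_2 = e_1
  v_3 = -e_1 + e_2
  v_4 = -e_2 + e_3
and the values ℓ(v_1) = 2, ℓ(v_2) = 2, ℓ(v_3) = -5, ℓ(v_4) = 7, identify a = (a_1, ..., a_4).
a = (2, -3, 4, 1)

Write a = (a_1, ..., a_4) in the standard basis. For each basis vector v_i, ℓ(v_i) = <v_i, a> is a linear equation in the a_j's. Collect the n equations into a matrix system V a = ℓ, where row i of V is v_i (expressed in the standard basis). Since V is invertible (lower-triangular with 1s on the diagonal, up to permutation), solve by back-substitution:
  V =
[[0, 1, 1, 1],
 [1, 0, 0, 0],
 [-1, 1, 0, 0],
 [0, -1, 1, 0]]
  V a = (2, 2, -5, 7)
Solving gives a = (2, -3, 4, 1).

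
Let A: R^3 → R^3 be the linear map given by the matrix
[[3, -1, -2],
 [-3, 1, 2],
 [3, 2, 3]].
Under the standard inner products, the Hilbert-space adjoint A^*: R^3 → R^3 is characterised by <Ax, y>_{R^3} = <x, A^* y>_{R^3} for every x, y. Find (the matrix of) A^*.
A^* = A^T =
[[3, -3, 3],
 [-1, 1, 2],
 [-2, 2, 3]]

For real matrices with standard dot products, the defining identity <Ax, y> = <x, A^* y> gives (Ax)^T y = x^T (A^*) y, i.e. x^T A^T y = x^T (A^*) y. Since this holds for all x, y, we must have A^* = A^T. Therefore
A^* =
[[3, -3, 3],
 [-1, 1, 2],
 [-2, 2, 3]].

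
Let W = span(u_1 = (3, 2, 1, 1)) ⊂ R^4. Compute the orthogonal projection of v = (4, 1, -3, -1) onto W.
proj_W(v) = (2, 4/3, 2/3, 2/3)

Set up U = [u_1 | ... | u_1] ∈ R^(4×1). The projector onto W = col(U) is P = U (U^T U)^(-1) U^T.
Compute U^T U =
  [15],
and U^T v = (10).
Solve U^T U · c = U^T v for the coefficients: c = (2/3). The projection is proj_W(v) = U c.
Check: (v - proj_W(v)) · u_1 = 0  (should be 0).
Result: proj_W(v) = (2, 4/3, 2/3, 2/3).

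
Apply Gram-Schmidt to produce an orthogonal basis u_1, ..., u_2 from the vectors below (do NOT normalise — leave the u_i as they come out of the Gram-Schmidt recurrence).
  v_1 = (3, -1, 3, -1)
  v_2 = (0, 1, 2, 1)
Orthogonal basis:
  u_1 = (3, -1, 3, -1)
  u_2 = (-3/5, 6/5, 7/5, 6/5)

Apply the Gram-Schmidt recurrence
  u_1 = v_1
  u_i = v_i − Σ_{j<i} ((v_i · u_j) / (u_j · u_j)) · u_j.

Step by step this gives:
  u_1 = (3, -1, 3, -1)
  u_2 = (-3/5, 6/5, 7/5, 6/5)

Orthogonality check:
  u_2 · u_1 = 0 (should be 0)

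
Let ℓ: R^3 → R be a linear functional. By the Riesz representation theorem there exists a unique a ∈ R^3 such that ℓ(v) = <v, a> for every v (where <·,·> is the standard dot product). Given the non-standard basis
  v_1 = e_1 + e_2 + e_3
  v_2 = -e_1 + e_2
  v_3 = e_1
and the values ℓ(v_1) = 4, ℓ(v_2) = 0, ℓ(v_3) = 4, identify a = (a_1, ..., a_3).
a = (4, 4, -4)

Write a = (a_1, ..., a_3) in the standard basis. For each basis vector v_i, ℓ(v_i) = <v_i, a> is a linear equation in the a_j's. Collect the n equations into a matrix system V a = ℓ, where row i of V is v_i (expressed in the standard basis). Since V is invertible (lower-triangular with 1s on the diagonal, up to permutation), solve by back-substitution:
  V =
[[1, 1, 1],
 [-1, 1, 0],
 [1, 0, 0]]
  V a = (4, 0, 4)
Solving gives a = (4, 4, -4).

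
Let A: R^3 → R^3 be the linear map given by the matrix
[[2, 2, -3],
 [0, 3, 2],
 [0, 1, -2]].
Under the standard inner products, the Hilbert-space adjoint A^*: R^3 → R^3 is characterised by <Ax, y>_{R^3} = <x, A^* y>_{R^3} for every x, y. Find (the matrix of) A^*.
A^* = A^T =
[[2, 0, 0],
 [2, 3, 1],
 [-3, 2, -2]]

For real matrices with standard dot products, the defining identity <Ax, y> = <x, A^* y> gives (Ax)^T y = x^T (A^*) y, i.e. x^T A^T y = x^T (A^*) y. Since this holds for all x, y, we must have A^* = A^T. Therefore
A^* =
[[2, 0, 0],
 [2, 3, 1],
 [-3, 2, -2]].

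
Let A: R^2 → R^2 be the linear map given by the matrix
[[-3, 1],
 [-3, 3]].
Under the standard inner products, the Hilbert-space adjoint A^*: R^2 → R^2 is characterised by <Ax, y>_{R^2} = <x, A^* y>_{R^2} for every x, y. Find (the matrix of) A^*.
A^* = A^T =
[[-3, -3],
 [1, 3]]

For real matrices with standard dot products, the defining identity <Ax, y> = <x, A^* y> gives (Ax)^T y = x^T (A^*) y, i.e. x^T A^T y = x^T (A^*) y. Since this holds for all x, y, we must have A^* = A^T. Therefore
A^* =
[[-3, -3],
 [1, 3]].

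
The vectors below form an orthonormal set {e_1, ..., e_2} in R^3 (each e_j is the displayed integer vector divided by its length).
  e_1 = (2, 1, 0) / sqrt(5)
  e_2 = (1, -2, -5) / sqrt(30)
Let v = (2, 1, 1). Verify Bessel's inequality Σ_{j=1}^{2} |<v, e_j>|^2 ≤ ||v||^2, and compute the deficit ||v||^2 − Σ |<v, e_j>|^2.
Σ |<v, e_j>|^2 = 35/6; ||v||^2 = 6; deficit = 1/6

Write each e_j = u_j / sqrt(<u_j, u_j>) where u_j is the displayed integer vector. Then <v, e_j> = <v, u_j> / sqrt(<u_j, u_j>), so |<v, e_j>|^2 = <v, u_j>^2 / <u_j, u_j>.
Coefficients: <v, e_1> = 5/sqrt(5), <v, e_2> = -5/sqrt(30).
Square and sum: Σ |<v, e_j>|^2 = 35/6.
Compute ||v||^2 = v·v = 6.
Deficit = 6 − 35/6 = 1/6 ≥ 0, confirming Bessel's inequality. (The deficit equals ||v − Σ <v,e_j> e_j||^2, the squared distance from v to span{e_j}.)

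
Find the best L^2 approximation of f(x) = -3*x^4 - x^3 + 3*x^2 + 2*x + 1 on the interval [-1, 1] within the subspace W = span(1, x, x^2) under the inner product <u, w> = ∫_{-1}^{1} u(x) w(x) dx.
g(x) = 3*x^2/7 + 7*x/5 + 44/35

The best approximation g ∈ W is the orthogonal projection of f onto W. Writing g = a_0 + a_1 x + a_2 x^2, the coefficients solve the normal equations G · a = b where
  G_{ij} = <φ_i, φ_j> and b_i = <f, φ_i>, with φ_0 = 1, φ_1 = x, φ_2 = x^2.
G =
  [2, 0, 2/3]
  [0, 2/3, 0]
  [2/3, 0, 2/5],
b = (14/5, 14/15, 106/105).
Solving gives a_0 = 44/35, a_1 = 7/5, a_2 = 3/7, so
  g(x) = 3*x^2/7 + 7*x/5 + 44/35.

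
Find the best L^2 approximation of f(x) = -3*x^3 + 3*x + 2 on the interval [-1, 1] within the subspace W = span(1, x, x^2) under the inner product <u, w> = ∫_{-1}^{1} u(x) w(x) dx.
g(x) = 6*x/5 + 2

The best approximation g ∈ W is the orthogonal projection of f onto W. Writing g = a_0 + a_1 x + a_2 x^2, the coefficients solve the normal equations G · a = b where
  G_{ij} = <φ_i, φ_j> and b_i = <f, φ_i>, with φ_0 = 1, φ_1 = x, φ_2 = x^2.
G =
  [2, 0, 2/3]
  [0, 2/3, 0]
  [2/3, 0, 2/5],
b = (4, 4/5, 4/3).
Solving gives a_0 = 2, a_1 = 6/5, a_2 = 0, so
  g(x) = 6*x/5 + 2.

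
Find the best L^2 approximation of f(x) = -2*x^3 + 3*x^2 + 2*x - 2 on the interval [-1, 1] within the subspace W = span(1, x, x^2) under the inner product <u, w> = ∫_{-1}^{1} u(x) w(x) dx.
g(x) = 3*x^2 + 4*x/5 - 2

The best approximation g ∈ W is the orthogonal projection of f onto W. Writing g = a_0 + a_1 x + a_2 x^2, the coefficients solve the normal equations G · a = b where
  G_{ij} = <φ_i, φ_j> and b_i = <f, φ_i>, with φ_0 = 1, φ_1 = x, φ_2 = x^2.
G =
  [2, 0, 2/3]
  [0, 2/3, 0]
  [2/3, 0, 2/5],
b = (-2, 8/15, -2/15).
Solving gives a_0 = -2, a_1 = 4/5, a_2 = 3, so
  g(x) = 3*x^2 + 4*x/5 - 2.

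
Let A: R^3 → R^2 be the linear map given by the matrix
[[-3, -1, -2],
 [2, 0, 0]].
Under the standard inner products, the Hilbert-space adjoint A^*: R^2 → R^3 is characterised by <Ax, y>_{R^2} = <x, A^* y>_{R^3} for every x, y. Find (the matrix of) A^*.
A^* = A^T =
[[-3, 2],
 [-1, 0],
 [-2, 0]]

For real matrices with standard dot products, the defining identity <Ax, y> = <x, A^* y> gives (Ax)^T y = x^T (A^*) y, i.e. x^T A^T y = x^T (A^*) y. Since this holds for all x, y, we must have A^* = A^T. Therefore
A^* =
[[-3, 2],
 [-1, 0],
 [-2, 0]].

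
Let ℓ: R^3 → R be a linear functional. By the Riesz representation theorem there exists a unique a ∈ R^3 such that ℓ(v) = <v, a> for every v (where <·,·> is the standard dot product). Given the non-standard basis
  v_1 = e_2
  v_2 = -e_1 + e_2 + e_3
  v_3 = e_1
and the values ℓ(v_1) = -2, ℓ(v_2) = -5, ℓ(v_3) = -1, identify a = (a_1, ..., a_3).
a = (-1, -2, -4)

Write a = (a_1, ..., a_3) in the standard basis. For each basis vector v_i, ℓ(v_i) = <v_i, a> is a linear equation in the a_j's. Collect the n equations into a matrix system V a = ℓ, where row i of V is v_i (expressed in the standard basis). Since V is invertible (lower-triangular with 1s on the diagonal, up to permutation), solve by back-substitution:
  V =
[[0, 1, 0],
 [-1, 1, 1],
 [1, 0, 0]]
  V a = (-2, -5, -1)
Solving gives a = (-1, -2, -4).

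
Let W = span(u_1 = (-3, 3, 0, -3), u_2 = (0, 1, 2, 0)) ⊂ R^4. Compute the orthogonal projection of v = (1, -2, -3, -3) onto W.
proj_W(v) = (-4/7, -8/7, -24/7, -4/7)

Set up U = [u_1 | ... | u_2] ∈ R^(4×2). The projector onto W = col(U) is P = U (U^T U)^(-1) U^T.
Compute U^T U =
  [27, 3]
  [3, 5],
and U^T v = (0, -8).
Solve U^T U · c = U^T v for the coefficients: c = (4/21, -12/7). The projection is proj_W(v) = U c.
Check: (v - proj_W(v)) · u_1 = 0  (should be 0).
Check: (v - proj_W(v)) · u_2 = 0  (should be 0).
Result: proj_W(v) = (-4/7, -8/7, -24/7, -4/7).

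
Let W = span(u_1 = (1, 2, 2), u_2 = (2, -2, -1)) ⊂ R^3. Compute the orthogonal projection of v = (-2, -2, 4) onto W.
proj_W(v) = (-54/65, 12/13, 32/65)

Set up U = [u_1 | ... | u_2] ∈ R^(3×2). The projector onto W = col(U) is P = U (U^T U)^(-1) U^T.
Compute U^T U =
  [9, -4]
  [-4, 9],
and U^T v = (2, -4).
Solve U^T U · c = U^T v for the coefficients: c = (2/65, -28/65). The projection is proj_W(v) = U c.
Check: (v - proj_W(v)) · u_1 = 0  (should be 0).
Check: (v - proj_W(v)) · u_2 = 0  (should be 0).
Result: proj_W(v) = (-54/65, 12/13, 32/65).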